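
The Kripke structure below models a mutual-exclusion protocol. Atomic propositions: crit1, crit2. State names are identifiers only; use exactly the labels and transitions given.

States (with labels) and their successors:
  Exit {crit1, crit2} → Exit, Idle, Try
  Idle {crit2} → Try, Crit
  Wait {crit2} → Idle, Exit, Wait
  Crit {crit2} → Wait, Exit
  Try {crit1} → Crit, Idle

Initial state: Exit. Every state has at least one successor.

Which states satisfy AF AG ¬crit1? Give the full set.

none

States satisfying AG ¬crit1: ∅.
States satisfying AF AG ¬crit1: ∅.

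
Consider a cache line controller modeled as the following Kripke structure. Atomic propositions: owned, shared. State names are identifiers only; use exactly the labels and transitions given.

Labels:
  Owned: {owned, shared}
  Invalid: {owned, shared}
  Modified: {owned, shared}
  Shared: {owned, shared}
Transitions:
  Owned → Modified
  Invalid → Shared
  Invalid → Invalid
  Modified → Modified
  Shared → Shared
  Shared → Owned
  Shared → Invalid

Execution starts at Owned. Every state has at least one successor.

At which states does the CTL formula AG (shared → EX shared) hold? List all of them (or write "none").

States satisfying shared → EX shared: {Owned, Invalid, Modified, Shared}.
States satisfying AG (shared → EX shared): {Owned, Invalid, Modified, Shared}.

{Owned, Invalid, Modified, Shared}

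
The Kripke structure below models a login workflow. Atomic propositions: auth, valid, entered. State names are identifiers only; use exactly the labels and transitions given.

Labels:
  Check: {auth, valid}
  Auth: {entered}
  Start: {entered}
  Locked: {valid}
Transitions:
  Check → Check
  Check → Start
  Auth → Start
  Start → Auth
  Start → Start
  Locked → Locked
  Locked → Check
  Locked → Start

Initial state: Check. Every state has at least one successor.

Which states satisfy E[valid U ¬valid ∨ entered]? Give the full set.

States satisfying valid: {Check, Locked}.
States satisfying ¬valid ∨ entered: {Auth, Start}.
States satisfying E[valid U ¬valid ∨ entered]: {Check, Auth, Start, Locked}.

{Check, Auth, Start, Locked}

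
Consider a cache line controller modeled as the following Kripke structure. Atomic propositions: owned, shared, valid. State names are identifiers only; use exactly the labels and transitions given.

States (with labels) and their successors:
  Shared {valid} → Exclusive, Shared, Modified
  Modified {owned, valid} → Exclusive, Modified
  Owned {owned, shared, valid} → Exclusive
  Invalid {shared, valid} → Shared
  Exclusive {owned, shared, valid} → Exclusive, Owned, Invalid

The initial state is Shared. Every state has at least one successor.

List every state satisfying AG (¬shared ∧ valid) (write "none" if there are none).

States satisfying ¬shared ∧ valid: {Shared, Modified}.
States satisfying AG (¬shared ∧ valid): ∅.

none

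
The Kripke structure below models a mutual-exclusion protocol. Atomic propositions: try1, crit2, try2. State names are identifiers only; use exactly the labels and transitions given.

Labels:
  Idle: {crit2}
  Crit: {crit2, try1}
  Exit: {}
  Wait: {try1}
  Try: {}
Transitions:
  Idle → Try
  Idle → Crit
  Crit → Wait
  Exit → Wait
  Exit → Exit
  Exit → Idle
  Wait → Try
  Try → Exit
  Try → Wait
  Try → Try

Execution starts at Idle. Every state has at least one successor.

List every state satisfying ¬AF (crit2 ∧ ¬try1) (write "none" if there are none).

States satisfying crit2 ∧ ¬try1: {Idle}.
States satisfying AF (crit2 ∧ ¬try1): {Idle}.
States satisfying ¬AF (crit2 ∧ ¬try1): {Crit, Exit, Wait, Try}.

{Crit, Exit, Wait, Try}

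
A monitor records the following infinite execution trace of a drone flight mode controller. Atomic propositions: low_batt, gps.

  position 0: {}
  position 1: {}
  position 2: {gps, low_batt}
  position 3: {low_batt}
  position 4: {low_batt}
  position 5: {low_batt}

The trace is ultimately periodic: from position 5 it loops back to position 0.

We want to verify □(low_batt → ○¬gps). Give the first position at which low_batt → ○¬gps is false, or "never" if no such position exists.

never

low_batt → ○¬gps holds at every position 0..5, and those are all the positions the trace ever visits, so the invariant □(low_batt → ○¬gps) is never violated.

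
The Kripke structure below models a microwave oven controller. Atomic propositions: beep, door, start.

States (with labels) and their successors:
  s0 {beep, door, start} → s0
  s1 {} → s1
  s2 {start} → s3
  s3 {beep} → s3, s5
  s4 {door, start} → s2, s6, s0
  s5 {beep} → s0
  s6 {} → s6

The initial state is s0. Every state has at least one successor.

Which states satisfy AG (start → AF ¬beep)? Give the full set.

{s1, s6}

States satisfying start → AF ¬beep: {s1, s2, s3, s4, s5, s6}.
States satisfying AG (start → AF ¬beep): {s1, s6}.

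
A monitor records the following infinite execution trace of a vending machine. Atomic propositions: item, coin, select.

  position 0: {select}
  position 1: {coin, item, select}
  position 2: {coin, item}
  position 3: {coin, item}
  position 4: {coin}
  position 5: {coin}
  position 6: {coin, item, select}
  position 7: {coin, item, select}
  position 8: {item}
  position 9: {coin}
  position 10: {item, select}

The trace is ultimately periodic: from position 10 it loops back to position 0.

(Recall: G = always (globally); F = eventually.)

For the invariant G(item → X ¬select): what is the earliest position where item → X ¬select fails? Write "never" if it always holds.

Check item → X ¬select at each position in order: 0 ✓, 1 ✓, 2 ✓, 3 ✓, 4 ✓, 5 ✓.
At position 6 the labels are {coin, item, select} and the next position 7 has {coin, item, select}, so item → X ¬select is false there. This is the first violation.

6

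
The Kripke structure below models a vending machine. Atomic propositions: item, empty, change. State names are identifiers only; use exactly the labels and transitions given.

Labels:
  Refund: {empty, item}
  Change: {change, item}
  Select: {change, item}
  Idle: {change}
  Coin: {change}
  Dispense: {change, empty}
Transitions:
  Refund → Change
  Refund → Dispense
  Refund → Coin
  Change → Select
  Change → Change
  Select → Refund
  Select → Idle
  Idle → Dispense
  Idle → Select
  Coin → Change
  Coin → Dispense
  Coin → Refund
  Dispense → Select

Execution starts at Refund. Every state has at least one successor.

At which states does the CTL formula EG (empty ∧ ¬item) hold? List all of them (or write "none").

States satisfying empty ∧ ¬item: {Dispense}.
States satisfying EG (empty ∧ ¬item): ∅.

none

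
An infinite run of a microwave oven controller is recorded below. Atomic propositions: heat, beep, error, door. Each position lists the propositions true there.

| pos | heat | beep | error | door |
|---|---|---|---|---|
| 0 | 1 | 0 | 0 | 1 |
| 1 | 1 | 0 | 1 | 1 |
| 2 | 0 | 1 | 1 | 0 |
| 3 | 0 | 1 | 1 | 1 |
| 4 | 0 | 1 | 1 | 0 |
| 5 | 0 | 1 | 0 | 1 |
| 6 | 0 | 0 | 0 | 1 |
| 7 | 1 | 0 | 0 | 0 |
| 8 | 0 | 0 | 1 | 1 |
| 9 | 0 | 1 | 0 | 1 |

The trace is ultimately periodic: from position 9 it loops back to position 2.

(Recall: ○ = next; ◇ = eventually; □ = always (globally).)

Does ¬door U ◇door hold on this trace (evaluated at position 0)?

Holds

Walking from position 0: ◇door first holds at position 0, and ¬door holds at every earlier position along the way, so ¬door U ◇door holds.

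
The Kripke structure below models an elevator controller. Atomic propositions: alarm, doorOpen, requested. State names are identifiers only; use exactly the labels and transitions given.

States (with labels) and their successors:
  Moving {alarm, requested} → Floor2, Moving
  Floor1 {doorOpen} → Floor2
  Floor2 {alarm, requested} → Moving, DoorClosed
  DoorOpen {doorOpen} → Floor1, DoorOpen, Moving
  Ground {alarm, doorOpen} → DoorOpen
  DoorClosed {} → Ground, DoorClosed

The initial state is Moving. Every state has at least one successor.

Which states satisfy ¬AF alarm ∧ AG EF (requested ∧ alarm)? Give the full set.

States satisfying alarm: {Moving, Floor2, Ground}.
States satisfying AF alarm: {Moving, Floor1, Floor2, Ground}.
States satisfying ¬AF alarm: {DoorOpen, DoorClosed}.
States satisfying EF (requested ∧ alarm): {Moving, Floor1, Floor2, DoorOpen, Ground, DoorClosed}.
States satisfying AG EF (requested ∧ alarm): {Moving, Floor1, Floor2, DoorOpen, Ground, DoorClosed}.
States satisfying ¬AF alarm ∧ AG EF (requested ∧ alarm): {DoorOpen, DoorClosed}.

{DoorOpen, DoorClosed}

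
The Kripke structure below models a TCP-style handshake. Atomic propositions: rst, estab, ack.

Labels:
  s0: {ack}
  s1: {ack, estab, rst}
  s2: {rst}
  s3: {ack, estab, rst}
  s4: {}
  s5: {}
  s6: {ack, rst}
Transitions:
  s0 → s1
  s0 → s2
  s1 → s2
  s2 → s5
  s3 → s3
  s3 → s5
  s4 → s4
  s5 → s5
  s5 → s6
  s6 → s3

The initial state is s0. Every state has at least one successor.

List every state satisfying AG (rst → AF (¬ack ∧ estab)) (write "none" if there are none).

{s4}

States satisfying rst → AF (¬ack ∧ estab): {s0, s4, s5}.
States satisfying AG (rst → AF (¬ack ∧ estab)): {s4}.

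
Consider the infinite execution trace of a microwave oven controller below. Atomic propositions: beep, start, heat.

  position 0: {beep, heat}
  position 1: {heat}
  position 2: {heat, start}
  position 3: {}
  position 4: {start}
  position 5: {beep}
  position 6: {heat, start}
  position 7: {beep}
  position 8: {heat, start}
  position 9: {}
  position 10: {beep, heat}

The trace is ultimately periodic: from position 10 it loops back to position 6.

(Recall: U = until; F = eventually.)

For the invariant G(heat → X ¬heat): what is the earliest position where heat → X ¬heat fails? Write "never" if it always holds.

At position 0 the labels are {beep, heat} and the next position 1 has {heat}, so heat → X ¬heat is false there. This is the first violation.

0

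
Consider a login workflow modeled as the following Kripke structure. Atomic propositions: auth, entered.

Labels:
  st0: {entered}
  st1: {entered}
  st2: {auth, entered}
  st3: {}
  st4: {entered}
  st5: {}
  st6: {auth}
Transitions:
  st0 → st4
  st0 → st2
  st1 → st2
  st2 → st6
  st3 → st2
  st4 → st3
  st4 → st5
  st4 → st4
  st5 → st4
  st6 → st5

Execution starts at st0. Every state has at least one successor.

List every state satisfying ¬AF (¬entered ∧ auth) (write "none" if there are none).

States satisfying ¬entered ∧ auth: {st6}.
States satisfying AF (¬entered ∧ auth): {st1, st2, st3, st6}.
States satisfying ¬AF (¬entered ∧ auth): {st0, st4, st5}.

{st0, st4, st5}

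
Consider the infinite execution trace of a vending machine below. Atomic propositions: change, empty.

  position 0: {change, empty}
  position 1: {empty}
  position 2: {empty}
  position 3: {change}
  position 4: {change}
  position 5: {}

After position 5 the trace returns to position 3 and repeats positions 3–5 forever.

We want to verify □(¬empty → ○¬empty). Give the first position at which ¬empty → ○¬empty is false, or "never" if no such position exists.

never

¬empty → ○¬empty holds at every position 0..5, and those are all the positions the trace ever visits, so the invariant □(¬empty → ○¬empty) is never violated.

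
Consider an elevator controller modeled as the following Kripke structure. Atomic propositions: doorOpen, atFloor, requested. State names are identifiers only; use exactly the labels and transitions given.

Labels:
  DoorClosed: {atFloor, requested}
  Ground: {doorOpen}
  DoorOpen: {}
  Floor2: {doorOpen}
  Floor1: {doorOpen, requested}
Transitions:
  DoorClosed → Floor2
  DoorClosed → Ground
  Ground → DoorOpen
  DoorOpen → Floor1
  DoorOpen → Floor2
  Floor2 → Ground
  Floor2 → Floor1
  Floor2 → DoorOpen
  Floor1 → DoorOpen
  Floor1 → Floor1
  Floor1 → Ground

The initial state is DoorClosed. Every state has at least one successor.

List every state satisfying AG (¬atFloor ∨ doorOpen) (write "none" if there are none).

States satisfying ¬atFloor ∨ doorOpen: {Ground, DoorOpen, Floor2, Floor1}.
States satisfying AG (¬atFloor ∨ doorOpen): {Ground, DoorOpen, Floor2, Floor1}.

{Ground, DoorOpen, Floor2, Floor1}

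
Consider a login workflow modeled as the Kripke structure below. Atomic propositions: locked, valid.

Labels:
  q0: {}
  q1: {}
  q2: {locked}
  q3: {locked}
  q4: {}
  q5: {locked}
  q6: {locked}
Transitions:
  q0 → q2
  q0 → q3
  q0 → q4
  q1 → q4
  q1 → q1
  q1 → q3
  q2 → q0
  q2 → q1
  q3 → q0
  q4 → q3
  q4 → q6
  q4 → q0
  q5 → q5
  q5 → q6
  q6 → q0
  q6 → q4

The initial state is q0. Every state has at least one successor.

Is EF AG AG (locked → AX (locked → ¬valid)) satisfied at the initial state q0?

Yes

States satisfying AG AG (locked → AX (locked → ¬valid)): {q0, q1, q2, q3, q4, q5, q6}.
States satisfying EF AG AG (locked → AX (locked → ¬valid)): {q0, q1, q2, q3, q4, q5, q6}.
Some path from q0 reaches a state where AG AG (locked → AX (locked → ¬valid)) holds.
q0 ∈ Sat(EF AG AG (locked → AX (locked → ¬valid))).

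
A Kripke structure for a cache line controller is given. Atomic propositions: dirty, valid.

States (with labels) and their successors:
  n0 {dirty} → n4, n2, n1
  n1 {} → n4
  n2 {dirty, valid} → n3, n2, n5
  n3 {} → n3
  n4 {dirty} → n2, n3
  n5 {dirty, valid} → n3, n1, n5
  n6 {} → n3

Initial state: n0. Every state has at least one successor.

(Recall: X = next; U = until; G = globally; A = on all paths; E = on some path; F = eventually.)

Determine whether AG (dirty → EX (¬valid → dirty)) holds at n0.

States satisfying dirty → EX (¬valid → dirty): {n0, n1, n2, n3, n4, n5, n6}.
States satisfying AG (dirty → EX (¬valid → dirty)): {n0, n1, n2, n3, n4, n5, n6}.
Every state reachable from n0 satisfies dirty → EX (¬valid → dirty).
n0 ∈ Sat(AG (dirty → EX (¬valid → dirty))).

Holds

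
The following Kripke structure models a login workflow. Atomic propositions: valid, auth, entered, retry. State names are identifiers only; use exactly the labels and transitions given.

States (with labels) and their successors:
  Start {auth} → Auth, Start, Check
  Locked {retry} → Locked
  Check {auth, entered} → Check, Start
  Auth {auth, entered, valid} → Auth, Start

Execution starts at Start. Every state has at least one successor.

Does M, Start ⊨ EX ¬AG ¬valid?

States satisfying ¬AG ¬valid: {Start, Check, Auth}.
States satisfying EX ¬AG ¬valid: {Start, Check, Auth}.
Start ∈ Sat(EX ¬AG ¬valid).

Holds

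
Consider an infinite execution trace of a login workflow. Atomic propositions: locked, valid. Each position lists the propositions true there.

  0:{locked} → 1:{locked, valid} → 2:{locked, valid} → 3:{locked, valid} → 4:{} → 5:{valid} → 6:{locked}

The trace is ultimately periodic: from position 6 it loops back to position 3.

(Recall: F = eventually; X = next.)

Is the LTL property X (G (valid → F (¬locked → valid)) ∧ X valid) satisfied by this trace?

Yes

The position after 0 is 1; G (valid → F (¬locked → valid)) ∧ X valid is true there.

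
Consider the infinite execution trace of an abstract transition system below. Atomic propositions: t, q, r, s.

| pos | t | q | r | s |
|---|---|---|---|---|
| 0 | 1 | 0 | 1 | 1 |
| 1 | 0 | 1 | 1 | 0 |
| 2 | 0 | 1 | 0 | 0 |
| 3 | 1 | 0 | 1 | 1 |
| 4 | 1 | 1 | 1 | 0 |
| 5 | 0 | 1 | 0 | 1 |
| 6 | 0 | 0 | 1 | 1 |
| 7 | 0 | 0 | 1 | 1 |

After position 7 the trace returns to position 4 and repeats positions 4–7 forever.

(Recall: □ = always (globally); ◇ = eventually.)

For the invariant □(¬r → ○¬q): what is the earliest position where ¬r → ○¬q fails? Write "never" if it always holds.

never

¬r → ○¬q holds at every position 0..7, and those are all the positions the trace ever visits, so the invariant □(¬r → ○¬q) is never violated.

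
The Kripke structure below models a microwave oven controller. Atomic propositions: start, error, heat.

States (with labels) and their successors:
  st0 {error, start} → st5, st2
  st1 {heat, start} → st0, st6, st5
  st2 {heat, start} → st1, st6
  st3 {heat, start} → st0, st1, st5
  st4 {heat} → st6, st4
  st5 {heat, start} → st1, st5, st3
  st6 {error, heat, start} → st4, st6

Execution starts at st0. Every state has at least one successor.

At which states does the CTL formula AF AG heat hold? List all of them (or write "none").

States satisfying AG heat: {st4, st6}.
States satisfying AF AG heat: {st4, st6}.

{st4, st6}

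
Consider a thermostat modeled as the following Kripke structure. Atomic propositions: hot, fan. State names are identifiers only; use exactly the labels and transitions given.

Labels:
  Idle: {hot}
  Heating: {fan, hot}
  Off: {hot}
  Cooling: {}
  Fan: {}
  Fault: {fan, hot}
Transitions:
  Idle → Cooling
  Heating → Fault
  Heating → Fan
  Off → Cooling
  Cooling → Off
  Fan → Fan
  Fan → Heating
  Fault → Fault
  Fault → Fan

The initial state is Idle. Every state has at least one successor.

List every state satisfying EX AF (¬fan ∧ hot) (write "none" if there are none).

States satisfying AF (¬fan ∧ hot): {Idle, Off, Cooling}.
States satisfying EX AF (¬fan ∧ hot): {Idle, Off, Cooling}.

{Idle, Off, Cooling}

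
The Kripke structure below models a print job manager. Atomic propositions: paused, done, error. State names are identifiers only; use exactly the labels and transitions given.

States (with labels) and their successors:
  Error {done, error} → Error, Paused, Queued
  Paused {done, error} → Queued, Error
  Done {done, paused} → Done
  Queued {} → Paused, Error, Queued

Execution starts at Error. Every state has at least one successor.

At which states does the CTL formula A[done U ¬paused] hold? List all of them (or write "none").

States satisfying done: {Error, Paused, Done}.
States satisfying ¬paused: {Error, Paused, Queued}.
States satisfying A[done U ¬paused]: {Error, Paused, Queued}.

{Error, Paused, Queued}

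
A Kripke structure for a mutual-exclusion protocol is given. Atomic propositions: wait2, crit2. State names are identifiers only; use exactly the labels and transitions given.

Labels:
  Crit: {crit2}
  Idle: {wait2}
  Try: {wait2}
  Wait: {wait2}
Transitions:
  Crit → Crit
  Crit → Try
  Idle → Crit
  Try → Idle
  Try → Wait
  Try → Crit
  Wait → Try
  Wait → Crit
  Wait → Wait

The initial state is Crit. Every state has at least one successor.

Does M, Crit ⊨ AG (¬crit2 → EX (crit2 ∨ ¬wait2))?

Holds

States satisfying ¬crit2 → EX (crit2 ∨ ¬wait2): {Crit, Idle, Try, Wait}.
States satisfying AG (¬crit2 → EX (crit2 ∨ ¬wait2)): {Crit, Idle, Try, Wait}.
Every state reachable from Crit satisfies ¬crit2 → EX (crit2 ∨ ¬wait2).
Crit ∈ Sat(AG (¬crit2 → EX (crit2 ∨ ¬wait2))).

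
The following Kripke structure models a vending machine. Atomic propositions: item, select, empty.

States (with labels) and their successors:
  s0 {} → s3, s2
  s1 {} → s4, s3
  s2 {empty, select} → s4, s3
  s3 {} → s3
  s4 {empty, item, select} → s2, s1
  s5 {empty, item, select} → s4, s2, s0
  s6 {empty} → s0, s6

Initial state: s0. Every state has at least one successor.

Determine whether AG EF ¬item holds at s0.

States satisfying EF ¬item: {s0, s1, s2, s3, s4, s5, s6}.
States satisfying AG EF ¬item: {s0, s1, s2, s3, s4, s5, s6}.
Every state reachable from s0 satisfies EF ¬item.
s0 ∈ Sat(AG EF ¬item).

Yes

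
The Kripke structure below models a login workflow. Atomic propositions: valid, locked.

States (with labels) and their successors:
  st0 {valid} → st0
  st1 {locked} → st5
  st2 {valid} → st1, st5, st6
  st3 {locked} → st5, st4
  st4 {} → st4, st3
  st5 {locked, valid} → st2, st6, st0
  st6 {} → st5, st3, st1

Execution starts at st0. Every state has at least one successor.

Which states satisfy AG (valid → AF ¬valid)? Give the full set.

none

States satisfying valid → AF ¬valid: {st1, st3, st4, st6}.
States satisfying AG (valid → AF ¬valid): ∅.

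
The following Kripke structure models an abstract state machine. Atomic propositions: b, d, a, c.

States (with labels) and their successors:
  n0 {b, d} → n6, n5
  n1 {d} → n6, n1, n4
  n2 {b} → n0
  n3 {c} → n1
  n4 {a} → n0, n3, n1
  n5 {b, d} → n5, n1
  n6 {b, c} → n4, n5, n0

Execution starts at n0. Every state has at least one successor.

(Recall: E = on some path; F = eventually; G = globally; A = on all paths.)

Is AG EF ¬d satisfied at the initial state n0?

States satisfying EF ¬d: {n0, n1, n2, n3, n4, n5, n6}.
States satisfying AG EF ¬d: {n0, n1, n2, n3, n4, n5, n6}.
Every state reachable from n0 satisfies EF ¬d.
n0 ∈ Sat(AG EF ¬d).

Yes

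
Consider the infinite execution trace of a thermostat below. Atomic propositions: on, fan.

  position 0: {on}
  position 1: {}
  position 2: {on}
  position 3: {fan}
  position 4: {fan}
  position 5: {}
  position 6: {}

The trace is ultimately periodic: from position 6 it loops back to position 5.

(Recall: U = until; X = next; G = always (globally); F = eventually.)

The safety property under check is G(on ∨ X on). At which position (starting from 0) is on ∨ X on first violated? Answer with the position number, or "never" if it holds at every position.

3

Check on ∨ X on at each position in order: 0 ✓, 1 ✓, 2 ✓.
At position 3 the labels are {fan} and the next position 4 has {fan}, so on ∨ X on is false there. This is the first violation.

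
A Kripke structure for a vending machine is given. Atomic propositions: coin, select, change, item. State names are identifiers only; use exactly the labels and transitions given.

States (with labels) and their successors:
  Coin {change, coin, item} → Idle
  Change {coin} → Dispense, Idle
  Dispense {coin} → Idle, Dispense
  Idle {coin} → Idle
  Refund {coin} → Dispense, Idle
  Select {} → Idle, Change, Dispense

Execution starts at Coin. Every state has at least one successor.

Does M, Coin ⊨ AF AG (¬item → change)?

Violated

States satisfying AG (¬item → change): ∅.
States satisfying AF AG (¬item → change): ∅.
There is a path from Coin along which AG (¬item → change) never holds.
Coin ∉ Sat(AF AG (¬item → change)).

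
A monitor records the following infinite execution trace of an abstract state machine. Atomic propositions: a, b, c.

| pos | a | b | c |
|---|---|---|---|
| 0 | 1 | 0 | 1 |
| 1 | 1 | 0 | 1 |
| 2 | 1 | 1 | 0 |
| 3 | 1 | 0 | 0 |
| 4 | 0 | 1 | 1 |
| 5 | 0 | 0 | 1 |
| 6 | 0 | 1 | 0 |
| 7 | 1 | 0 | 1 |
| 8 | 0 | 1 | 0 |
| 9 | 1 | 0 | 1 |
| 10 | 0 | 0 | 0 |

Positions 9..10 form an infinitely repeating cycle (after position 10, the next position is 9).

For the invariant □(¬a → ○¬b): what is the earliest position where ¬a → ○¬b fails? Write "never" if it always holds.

5

Check ¬a → ○¬b at each position in order: 0 ✓, 1 ✓, 2 ✓, 3 ✓, 4 ✓.
At position 5 the labels are {c} and the next position 6 has {b}, so ¬a → ○¬b is false there. This is the first violation.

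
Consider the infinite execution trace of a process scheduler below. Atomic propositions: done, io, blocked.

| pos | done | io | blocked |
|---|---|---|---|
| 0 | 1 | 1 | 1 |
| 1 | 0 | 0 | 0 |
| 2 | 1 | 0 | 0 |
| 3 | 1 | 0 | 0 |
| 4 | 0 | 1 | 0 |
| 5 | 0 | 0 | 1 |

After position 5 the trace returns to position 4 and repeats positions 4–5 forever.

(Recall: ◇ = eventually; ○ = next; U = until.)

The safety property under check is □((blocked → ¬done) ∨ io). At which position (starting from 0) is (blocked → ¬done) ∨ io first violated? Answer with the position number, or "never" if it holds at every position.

never

(blocked → ¬done) ∨ io holds at every position 0..5, and those are all the positions the trace ever visits, so the invariant □((blocked → ¬done) ∨ io) is never violated.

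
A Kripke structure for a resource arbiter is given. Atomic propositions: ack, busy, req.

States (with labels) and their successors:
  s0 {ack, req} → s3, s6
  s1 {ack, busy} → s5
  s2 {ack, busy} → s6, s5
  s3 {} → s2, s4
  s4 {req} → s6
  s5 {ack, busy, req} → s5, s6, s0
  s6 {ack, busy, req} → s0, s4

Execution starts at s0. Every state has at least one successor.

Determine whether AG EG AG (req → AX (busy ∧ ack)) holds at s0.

Violated

States satisfying EG AG (req → AX (busy ∧ ack)): ∅.
States satisfying AG EG AG (req → AX (busy ∧ ack)): ∅.
s0 is reachable from s0 and violates EG AG (req → AX (busy ∧ ack)), so AG fails at s0.
s0 ∉ Sat(AG EG AG (req → AX (busy ∧ ack))).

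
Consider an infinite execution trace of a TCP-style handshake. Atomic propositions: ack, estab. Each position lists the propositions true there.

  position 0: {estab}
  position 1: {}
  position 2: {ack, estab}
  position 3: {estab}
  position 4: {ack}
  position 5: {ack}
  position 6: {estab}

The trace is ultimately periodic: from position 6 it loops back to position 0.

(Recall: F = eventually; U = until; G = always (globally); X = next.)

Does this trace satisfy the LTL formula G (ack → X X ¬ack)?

Violated

ack → X X ¬ack must hold at every position from 0 onward. It fails at position 2, so G (ack → X X ¬ack) is false.
Positions where ack holds: 2, 4, 5.
Check X X ¬ack at each: 2→fails, 4→ok, 5→ok.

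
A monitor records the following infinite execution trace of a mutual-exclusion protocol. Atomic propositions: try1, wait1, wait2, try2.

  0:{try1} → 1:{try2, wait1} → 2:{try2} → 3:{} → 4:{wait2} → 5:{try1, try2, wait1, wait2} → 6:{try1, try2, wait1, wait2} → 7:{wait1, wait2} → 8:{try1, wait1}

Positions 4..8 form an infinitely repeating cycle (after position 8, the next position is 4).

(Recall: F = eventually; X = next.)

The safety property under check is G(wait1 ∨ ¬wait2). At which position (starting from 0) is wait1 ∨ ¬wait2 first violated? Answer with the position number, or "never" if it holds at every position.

Check wait1 ∨ ¬wait2 at each position in order: 0 ✓, 1 ✓, 2 ✓, 3 ✓.
At position 4 the labels are {wait2}, so wait1 ∨ ¬wait2 is false there. This is the first violation.

4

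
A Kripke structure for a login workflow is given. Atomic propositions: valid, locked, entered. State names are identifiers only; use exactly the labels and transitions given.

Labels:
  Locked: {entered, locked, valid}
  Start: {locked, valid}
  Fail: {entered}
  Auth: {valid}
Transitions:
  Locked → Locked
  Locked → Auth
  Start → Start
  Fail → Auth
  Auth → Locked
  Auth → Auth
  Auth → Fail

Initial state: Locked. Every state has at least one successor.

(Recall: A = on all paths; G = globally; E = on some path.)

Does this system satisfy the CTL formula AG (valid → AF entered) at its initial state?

States satisfying valid → AF entered: {Locked, Fail}.
States satisfying AG (valid → AF entered): ∅.
Auth is reachable from Locked and violates valid → AF entered, so AG fails at Locked.
Locked ∉ Sat(AG (valid → AF entered)).

No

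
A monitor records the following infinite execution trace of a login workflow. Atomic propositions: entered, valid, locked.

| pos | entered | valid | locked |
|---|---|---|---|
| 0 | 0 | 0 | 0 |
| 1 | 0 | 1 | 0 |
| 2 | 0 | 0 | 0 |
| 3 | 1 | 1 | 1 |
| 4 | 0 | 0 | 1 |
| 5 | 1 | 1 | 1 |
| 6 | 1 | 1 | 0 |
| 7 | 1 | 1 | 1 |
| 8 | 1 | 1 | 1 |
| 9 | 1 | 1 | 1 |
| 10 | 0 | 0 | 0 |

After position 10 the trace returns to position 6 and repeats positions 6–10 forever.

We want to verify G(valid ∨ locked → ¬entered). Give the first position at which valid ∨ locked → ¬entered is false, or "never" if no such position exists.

3

Check valid ∨ locked → ¬entered at each position in order: 0 ✓, 1 ✓, 2 ✓.
At position 3 the labels are {entered, locked, valid}, so valid ∨ locked → ¬entered is false there. This is the first violation.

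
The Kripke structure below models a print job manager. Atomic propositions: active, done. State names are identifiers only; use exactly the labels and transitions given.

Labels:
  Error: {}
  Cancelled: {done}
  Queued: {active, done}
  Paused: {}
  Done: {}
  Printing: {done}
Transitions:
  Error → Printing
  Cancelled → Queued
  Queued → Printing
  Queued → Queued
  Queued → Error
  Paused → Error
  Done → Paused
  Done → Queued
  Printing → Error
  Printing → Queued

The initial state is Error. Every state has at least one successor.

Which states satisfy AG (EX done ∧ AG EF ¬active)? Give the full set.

{Error, Cancelled, Queued, Printing}

States satisfying EX done ∧ AG EF ¬active: {Error, Cancelled, Queued, Done, Printing}.
States satisfying AG (EX done ∧ AG EF ¬active): {Error, Cancelled, Queued, Printing}.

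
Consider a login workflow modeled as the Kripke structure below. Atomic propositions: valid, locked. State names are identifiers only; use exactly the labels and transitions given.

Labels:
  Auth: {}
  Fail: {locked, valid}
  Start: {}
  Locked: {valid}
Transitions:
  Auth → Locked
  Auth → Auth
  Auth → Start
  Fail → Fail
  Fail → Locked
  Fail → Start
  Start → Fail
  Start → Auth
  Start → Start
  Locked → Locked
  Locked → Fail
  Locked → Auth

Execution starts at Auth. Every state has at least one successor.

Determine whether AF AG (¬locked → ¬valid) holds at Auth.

Violated

States satisfying AG (¬locked → ¬valid): ∅.
States satisfying AF AG (¬locked → ¬valid): ∅.
There is a path from Auth along which AG (¬locked → ¬valid) never holds.
Auth ∉ Sat(AF AG (¬locked → ¬valid)).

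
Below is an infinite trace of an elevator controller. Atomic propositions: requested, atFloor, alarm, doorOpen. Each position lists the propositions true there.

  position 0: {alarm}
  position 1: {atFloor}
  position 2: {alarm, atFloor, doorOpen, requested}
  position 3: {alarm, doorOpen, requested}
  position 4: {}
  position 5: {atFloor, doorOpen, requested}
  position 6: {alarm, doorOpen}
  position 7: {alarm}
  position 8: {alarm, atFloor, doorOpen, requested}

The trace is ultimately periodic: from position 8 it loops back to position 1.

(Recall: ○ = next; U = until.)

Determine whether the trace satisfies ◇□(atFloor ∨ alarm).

□(atFloor ∨ alarm) is false at every position 0..8, so it never becomes true and ◇□(atFloor ∨ alarm) fails.

Does not hold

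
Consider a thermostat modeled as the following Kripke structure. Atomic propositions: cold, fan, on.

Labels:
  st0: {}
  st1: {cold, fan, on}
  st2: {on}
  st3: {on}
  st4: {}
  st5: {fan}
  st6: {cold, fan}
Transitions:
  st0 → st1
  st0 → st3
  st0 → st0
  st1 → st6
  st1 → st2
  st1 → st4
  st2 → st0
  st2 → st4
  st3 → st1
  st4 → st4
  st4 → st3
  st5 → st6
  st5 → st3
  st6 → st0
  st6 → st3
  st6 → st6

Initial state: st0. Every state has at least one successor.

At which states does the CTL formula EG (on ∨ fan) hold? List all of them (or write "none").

{st1, st3, st5, st6}

States satisfying on ∨ fan: {st1, st2, st3, st5, st6}.
States satisfying EG (on ∨ fan): {st1, st3, st5, st6}.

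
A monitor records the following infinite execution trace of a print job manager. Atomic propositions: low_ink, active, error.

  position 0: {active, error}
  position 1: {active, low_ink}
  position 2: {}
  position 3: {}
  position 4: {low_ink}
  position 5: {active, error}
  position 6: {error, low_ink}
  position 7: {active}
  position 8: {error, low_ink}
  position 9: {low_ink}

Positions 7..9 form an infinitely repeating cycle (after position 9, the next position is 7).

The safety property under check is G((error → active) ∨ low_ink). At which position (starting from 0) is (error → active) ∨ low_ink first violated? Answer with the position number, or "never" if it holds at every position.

never

(error → active) ∨ low_ink holds at every position 0..9, and those are all the positions the trace ever visits, so the invariant G((error → active) ∨ low_ink) is never violated.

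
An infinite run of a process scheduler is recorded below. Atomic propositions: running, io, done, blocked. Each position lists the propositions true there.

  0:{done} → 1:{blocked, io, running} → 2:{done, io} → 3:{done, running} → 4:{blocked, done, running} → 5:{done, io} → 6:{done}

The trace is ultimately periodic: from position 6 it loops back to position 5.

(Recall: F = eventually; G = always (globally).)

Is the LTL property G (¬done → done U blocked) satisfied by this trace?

Holds

¬done → done U blocked holds at every position 0..6, and those are all positions ever visited, so G (¬done → done U blocked) holds.
Positions where ¬done holds: 1.
Check done U blocked at each: 1→ok.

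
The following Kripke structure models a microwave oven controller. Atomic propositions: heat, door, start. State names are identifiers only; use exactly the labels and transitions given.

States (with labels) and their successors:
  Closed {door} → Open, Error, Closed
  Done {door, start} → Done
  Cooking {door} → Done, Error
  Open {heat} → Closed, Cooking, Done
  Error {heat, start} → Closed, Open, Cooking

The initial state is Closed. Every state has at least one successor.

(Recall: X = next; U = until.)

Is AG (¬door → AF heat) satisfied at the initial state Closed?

States satisfying ¬door → AF heat: {Closed, Done, Cooking, Open, Error}.
States satisfying AG (¬door → AF heat): {Closed, Done, Cooking, Open, Error}.
Every state reachable from Closed satisfies ¬door → AF heat.
Closed ∈ Sat(AG (¬door → AF heat)).

Satisfied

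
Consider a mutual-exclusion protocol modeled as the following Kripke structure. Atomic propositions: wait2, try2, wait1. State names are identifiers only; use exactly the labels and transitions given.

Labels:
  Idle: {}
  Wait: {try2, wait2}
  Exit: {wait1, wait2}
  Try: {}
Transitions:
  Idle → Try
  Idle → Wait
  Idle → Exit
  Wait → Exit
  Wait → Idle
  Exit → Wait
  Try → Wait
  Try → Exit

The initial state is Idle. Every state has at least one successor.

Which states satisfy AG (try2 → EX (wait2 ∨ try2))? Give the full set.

States satisfying try2 → EX (wait2 ∨ try2): {Idle, Wait, Exit, Try}.
States satisfying AG (try2 → EX (wait2 ∨ try2)): {Idle, Wait, Exit, Try}.

{Idle, Wait, Exit, Try}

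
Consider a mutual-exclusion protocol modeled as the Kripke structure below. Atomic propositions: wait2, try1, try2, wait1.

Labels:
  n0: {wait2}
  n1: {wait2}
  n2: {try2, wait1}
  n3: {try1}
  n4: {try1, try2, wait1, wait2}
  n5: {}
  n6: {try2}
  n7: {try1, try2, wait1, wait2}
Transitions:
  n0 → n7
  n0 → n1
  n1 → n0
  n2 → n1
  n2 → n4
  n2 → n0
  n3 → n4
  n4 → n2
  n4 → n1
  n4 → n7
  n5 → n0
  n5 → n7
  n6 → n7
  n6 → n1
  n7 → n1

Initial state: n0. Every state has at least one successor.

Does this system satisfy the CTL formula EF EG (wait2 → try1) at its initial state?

No

States satisfying EG (wait2 → try1): {n2, n3, n4}.
States satisfying EF EG (wait2 → try1): {n2, n3, n4}.
No suitable path/successor from n0 witnesses the formula.
n0 ∉ Sat(EF EG (wait2 → try1)).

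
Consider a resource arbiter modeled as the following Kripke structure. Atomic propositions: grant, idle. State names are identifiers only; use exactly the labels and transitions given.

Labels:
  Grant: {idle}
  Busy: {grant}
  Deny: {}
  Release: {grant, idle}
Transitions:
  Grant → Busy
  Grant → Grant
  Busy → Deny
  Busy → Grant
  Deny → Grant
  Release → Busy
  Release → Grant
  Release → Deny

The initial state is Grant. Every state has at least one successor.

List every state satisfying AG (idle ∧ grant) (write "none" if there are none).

none

States satisfying idle ∧ grant: {Release}.
States satisfying AG (idle ∧ grant): ∅.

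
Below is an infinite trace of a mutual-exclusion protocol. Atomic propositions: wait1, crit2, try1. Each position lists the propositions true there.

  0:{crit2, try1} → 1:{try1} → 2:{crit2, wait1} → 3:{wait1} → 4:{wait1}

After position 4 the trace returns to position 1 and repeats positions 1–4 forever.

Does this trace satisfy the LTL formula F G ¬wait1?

Violated

G ¬wait1 is false at every position 0..4, so it never becomes true and F G ¬wait1 fails.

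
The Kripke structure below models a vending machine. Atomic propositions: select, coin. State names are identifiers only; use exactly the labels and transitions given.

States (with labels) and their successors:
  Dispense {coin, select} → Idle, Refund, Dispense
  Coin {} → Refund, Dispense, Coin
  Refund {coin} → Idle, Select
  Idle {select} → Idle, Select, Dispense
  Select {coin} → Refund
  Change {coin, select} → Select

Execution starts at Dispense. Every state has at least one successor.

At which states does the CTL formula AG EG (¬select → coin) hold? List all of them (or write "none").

{Dispense, Refund, Idle, Select, Change}

States satisfying EG (¬select → coin): {Dispense, Refund, Idle, Select, Change}.
States satisfying AG EG (¬select → coin): {Dispense, Refund, Idle, Select, Change}.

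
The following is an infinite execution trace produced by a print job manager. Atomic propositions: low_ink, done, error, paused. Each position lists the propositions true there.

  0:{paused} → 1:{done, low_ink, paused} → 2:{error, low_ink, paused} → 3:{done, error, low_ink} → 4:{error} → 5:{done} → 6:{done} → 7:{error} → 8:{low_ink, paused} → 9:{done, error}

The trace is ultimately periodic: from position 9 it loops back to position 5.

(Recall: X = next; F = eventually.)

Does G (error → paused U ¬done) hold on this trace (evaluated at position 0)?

error → paused U ¬done must hold at every position from 0 onward. It fails at position 3, so G (error → paused U ¬done) is false.
Positions where error holds: 2, 3, 4, 7, 9.
Check paused U ¬done at each: 2→ok, 3→fails, 4→ok, 7→ok, 9→fails.

Does not hold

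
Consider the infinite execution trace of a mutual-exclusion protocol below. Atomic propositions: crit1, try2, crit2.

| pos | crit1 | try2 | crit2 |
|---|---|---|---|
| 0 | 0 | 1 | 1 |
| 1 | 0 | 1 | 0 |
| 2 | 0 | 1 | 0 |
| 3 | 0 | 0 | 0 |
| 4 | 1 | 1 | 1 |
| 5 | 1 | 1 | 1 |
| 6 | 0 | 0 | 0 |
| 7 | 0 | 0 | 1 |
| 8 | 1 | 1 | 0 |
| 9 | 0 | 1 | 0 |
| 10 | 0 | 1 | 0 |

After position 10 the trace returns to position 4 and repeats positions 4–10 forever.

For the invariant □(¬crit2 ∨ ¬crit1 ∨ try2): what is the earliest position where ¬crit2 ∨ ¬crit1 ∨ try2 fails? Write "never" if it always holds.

¬crit2 ∨ ¬crit1 ∨ try2 holds at every position 0..10, and those are all the positions the trace ever visits, so the invariant □(¬crit2 ∨ ¬crit1 ∨ try2) is never violated.

never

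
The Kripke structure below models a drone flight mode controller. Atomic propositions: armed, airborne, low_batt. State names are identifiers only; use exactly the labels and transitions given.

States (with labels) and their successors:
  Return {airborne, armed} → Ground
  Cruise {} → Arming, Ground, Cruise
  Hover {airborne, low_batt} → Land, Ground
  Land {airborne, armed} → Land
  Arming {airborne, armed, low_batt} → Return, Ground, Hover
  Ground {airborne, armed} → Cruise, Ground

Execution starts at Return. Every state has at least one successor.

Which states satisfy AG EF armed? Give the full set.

States satisfying EF armed: {Return, Cruise, Hover, Land, Arming, Ground}.
States satisfying AG EF armed: {Return, Cruise, Hover, Land, Arming, Ground}.

{Return, Cruise, Hover, Land, Arming, Ground}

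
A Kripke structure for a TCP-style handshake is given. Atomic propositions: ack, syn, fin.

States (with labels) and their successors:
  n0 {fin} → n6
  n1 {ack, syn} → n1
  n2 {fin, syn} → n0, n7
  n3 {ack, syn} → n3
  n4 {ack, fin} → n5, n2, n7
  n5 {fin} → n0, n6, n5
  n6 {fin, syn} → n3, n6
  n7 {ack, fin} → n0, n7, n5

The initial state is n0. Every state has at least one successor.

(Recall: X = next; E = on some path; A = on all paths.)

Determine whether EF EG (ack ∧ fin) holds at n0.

Does not hold

States satisfying EG (ack ∧ fin): {n4, n7}.
States satisfying EF EG (ack ∧ fin): {n2, n4, n7}.
No suitable path/successor from n0 witnesses the formula.
n0 ∉ Sat(EF EG (ack ∧ fin)).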